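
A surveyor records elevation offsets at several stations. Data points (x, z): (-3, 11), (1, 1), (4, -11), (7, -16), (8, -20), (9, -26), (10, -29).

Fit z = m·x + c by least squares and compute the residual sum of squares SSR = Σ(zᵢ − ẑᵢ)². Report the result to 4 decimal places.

Compute the Gram sums: Σx·x = 320, Σx = 36, Σ1 = 7.
For Mᵀz: Σx·z = -872, Σz = -90.
Normal equations: [[320, 36]; [36, 7]]·[m, c]ᵀ = [-872, -90]ᵀ.
Determinant 320·7 − 36² = 944.
m = ((-872)·7 − 36·(-90))/944 = -179/59; c = (320·(-90) − 36·(-872))/944 = 162/59.
Residuals: -50/59, 76/59, -95/59, 147/59, 90/59, -85/59, -83/59; SSR = 1036/59.

SSR = 17.5593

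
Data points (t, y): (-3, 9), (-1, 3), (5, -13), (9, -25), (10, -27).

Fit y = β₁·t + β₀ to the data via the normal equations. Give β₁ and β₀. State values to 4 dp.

β₁ = -2.7794, β₀ = 0.5176

Compute the Gram sums: Σt·t = 216, Σt = 20, Σ1 = 5.
Moment sums: Σt·y = -590, Σy = -53.
Eliminating β₀: 5·(row 1) − 20·(row 2) gives 680·β₁ = 5·(-590) − 20·(-53) = -1890, so β₁ = -189/68.
Then β₀ = ((-53) − 20·(-189/68))/5 = 44/85.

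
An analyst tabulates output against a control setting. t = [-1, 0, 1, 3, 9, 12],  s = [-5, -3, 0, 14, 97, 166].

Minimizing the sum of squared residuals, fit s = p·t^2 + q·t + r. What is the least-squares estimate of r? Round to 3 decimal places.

r = -3.167

With design matrix A, AᵀA = [[27380, 2484, 236]; [2484, 236, 24]; [236, 24, 6]] and Aᵀs = [31882, 2912, 269]ᵀ.
Row-reducing yields p = 829/868, q = 11321/4340, r = -3436/1085.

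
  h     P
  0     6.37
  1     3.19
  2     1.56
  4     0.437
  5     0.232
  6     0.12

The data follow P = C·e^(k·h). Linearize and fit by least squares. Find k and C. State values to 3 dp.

k = -0.658, C = 6.146

Linearized form: ln P = k·h + ln C. From the 6 transformed points,
Over the data: Σh = 18.0000, Σ(h)² = 82.0000, Σln P = -0.9528, Σh·ln P = -21.2886.
Normal system: [[82.0000, 18.0000]; [18.0000, 6]]·[k, ln C]ᵀ = [-21.2886, -0.9528]ᵀ.
Slope k = (n·Σh·ln P − Σh·Σln P)/(n·Σ(h)² − (Σh)²) = (6·-21.2886 − 18.0000·-0.9528)/168.0000 = -0.65822; ln C = (Σln P − k·Σh)/n = 1.81586, so C = exp(1.81586) = 6.14637.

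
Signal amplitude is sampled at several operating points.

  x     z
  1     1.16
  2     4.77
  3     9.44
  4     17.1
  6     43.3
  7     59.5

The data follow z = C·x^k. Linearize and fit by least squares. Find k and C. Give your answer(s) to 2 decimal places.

Taking logs, ln z = k·ln x + ln C, so regress ln z on ln x.
Σln x = 6.9157, Σ(ln x)² = 10.6062, Σln z = 14.6489, Σln x·ln z = 22.1876.
Equations: 10.6062·k + 6.9157·ln C = 22.1876;  6.9157·k + 6·ln C = 14.6489.
Solving (det = 15.8099): k = 2.01253, ln C = 0.12180, so C = exp(0.12180) = 1.12953.

k = 2.01, C = 1.13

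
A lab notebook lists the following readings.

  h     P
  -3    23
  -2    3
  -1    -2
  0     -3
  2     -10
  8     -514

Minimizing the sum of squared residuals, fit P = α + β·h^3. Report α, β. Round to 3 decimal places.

From the data, Σ1 = 6, Σh^3 = 484, Σh^3·h^3 = 263002.
And ΣP = -503, Σh^3·P = -263891.
Normal equations: [[6, 484]; [484, 263002]]·[α, β]ᵀ = [-503, -263891]ᵀ.
Δ = 6·263002 − 484² = 1343756.
α = ((-503)·263002 − 484·(-263891))/1343756 = -2283381/671878; β = (6·(-263891) − 484·(-503))/1343756 = -669947/671878.

α = -3.399, β = -0.997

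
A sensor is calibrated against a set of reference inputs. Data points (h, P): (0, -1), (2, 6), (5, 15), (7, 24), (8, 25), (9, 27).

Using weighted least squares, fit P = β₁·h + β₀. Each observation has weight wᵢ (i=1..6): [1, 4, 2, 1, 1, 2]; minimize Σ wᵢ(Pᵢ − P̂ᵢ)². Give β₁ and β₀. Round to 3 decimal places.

β₁ = 3.144, β₀ = -0.397

Normal-equation sums: Σwᵢ·h·h = 341, Σwᵢ·h = 51, Σwᵢ·1 = 11.
Moment sums: Σwᵢ·h·P = 1052, Σwᵢ·P = 156.
Eliminating β₀: 11·(row 1) − 51·(row 2) gives 1150·β₁ = 11·1052 − 51·156 = 3616, so β₁ = 1808/575.
Then β₀ = (156 − 51·(1808/575))/11 = -228/575.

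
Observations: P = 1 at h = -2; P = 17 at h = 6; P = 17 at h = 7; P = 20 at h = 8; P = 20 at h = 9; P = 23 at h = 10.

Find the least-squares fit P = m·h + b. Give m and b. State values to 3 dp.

m = 1.804, b = 4.911

Compute the Gram sums: Σh·h = 334, Σh = 38, Σ1 = 6.
Right-hand side: Σh·P = 789, ΣP = 98.
MᵀM·[m, b]ᵀ = MᵀP becomes [[334, 38]; [38, 6]]·[m, b]ᵀ = [789, 98]ᵀ.
Δ = 334·6 − 38² = 560.
m = (789·6 − 38·98)/560 = 101/56; b = (334·98 − 38·789)/560 = 275/56.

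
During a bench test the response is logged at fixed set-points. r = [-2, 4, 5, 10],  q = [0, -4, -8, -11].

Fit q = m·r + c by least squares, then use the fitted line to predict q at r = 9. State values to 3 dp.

q̂ = -10.206

From the data, Σr·r = 145, Σr = 17, Σ1 = 4.
And Σr·q = -166, Σq = -23.
So XᵀX·[m, c]ᵀ = Xᵀq: [[145, 17]; [17, 4]]·[m, c]ᵀ = [-166, -23]ᵀ.
det = 145·4 − 17² = 291.
m = ((-166)·4 − 17·(-23))/291 = -91/97; c = (145·(-23) − 17·(-166))/291 = -171/97.
At r = 9: q̂ = (-91/97)·(9) + (-171/97)·(1) = -990/97.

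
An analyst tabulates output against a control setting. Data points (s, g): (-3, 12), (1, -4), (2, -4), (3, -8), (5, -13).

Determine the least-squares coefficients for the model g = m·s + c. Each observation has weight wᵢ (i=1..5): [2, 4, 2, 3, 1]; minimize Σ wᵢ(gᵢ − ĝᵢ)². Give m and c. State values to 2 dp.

Normal-equation sums: Σwᵢ·s·s = 82, Σwᵢ·s = 16, Σwᵢ·1 = 12.
For MᵀWg: Σwᵢ·s·g = -241, Σwᵢ·g = -37.
det = 82·12 − 16² = 728.
m = ((-241)·12 − 16·(-37))/728 = -575/182; c = (82·(-37) − 16·(-241))/728 = 411/364.

m = -3.16, c = 1.13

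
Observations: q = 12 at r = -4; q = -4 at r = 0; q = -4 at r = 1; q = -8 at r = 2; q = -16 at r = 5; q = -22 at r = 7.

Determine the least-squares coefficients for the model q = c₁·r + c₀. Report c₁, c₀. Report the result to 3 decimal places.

c₁ = -3.007, c₀ = -1.488

Compute the Gram sums: Σr·r = 95, Σr = 11, Σ1 = 6.
Moment sums: Σr·q = -302, Σq = -42.
MᵀM·[c₁, c₀]ᵀ = Mᵀq becomes [[95, 11]; [11, 6]]·[c₁, c₀]ᵀ = [-302, -42]ᵀ.
Eliminating c₀: 6·(row 1) − 11·(row 2) gives 449·c₁ = 6·(-302) − 11·(-42) = -1350, so c₁ = -1350/449.
Then c₀ = ((-42) − 11·(-1350/449))/6 = -668/449.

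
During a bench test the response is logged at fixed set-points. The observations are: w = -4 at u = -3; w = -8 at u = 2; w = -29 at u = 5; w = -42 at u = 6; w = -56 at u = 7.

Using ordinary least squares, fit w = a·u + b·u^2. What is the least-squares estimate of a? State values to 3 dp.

With design matrix M, MᵀM = [[123, 665]; [665, 4419]] and Mᵀw = [-793, -5049]ᵀ.
Determinant 123·4419 − 665² = 101312.
a = ((-793)·4419 − 665·(-5049))/101312 = -73341/50656; b = (123·(-5049) − 665·(-793))/101312 = -46841/50656.

a = -1.448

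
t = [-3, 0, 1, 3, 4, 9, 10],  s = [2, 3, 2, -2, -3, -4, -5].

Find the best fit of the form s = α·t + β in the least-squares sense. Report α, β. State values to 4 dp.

From the data, Σt·t = 216, Σt = 24, Σ1 = 7.
And Σt·s = -108, Σs = -7.
Normal equations: [[216, 24]; [24, 7]]·[α, β]ᵀ = [-108, -7]ᵀ.
Δ = 216·7 − 24² = 936.
α = ((-108)·7 − 24·(-7))/936 = -49/78; β = (216·(-7) − 24·(-108))/936 = 15/13.

α = -0.6282, β = 1.1538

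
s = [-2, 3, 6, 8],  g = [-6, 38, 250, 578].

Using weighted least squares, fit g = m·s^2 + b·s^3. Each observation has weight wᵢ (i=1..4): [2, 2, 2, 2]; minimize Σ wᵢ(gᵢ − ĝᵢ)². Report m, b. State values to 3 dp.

m = 0.829, b = 1.025

XᵀWX·[m, b]ᵀ = XᵀWg reads: 10978·m + 81510·b = 92620;  81510·m + 619186·b = 702020.
Δ = 10978·619186 − 81510² = 153543808.
m = (92620·619186 − 81510·702020)/153543808 = 180905/218102; b = (10978·702020 − 81510·92620)/153543808 = 223465/218102.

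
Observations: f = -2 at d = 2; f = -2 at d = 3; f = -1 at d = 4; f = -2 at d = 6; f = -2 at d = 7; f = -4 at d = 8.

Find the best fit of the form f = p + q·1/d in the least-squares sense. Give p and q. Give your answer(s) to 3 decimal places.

p = -2.785, q = 2.446

The normal equations are: 6·p + (85/56)·q = -13;  (85/56)·p + (13757/28224)·q = -85/28.
(Σ1 = 6, Σ1/d = 85/56, Σ1/d·1/d = 13757/28224, Σf = -13, Σ1/d·f = -85/28.)
Determinant 6·(13757/28224) − (85/56)² = 5839/9408.
p = ((-13)·(13757/28224) − (85/56)·(-85/28))/(5839/9408) = -48791/17517; q = (6·(-85/28) − (85/56)·(-13))/(5839/9408) = 14280/5839.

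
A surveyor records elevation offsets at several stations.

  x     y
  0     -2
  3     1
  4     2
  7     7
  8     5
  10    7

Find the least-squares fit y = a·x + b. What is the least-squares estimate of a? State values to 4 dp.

Sums needed: Σx·x = 238, Σx = 32, Σ1 = 6.
Right-hand side: Σx·y = 170, Σy = 20.
Determinant 238·6 − 32² = 404.
a = (170·6 − 32·20)/404 = 95/101; b = (238·20 − 32·170)/404 = -170/101.

a = 0.9406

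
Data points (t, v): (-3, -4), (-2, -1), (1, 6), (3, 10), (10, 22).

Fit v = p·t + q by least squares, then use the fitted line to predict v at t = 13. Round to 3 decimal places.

Entries of MᵀM: Σt·t = 123, Σt = 9, Σ1 = 5.
For Mᵀv: Σt·v = 270, Σv = 33.
MᵀM·[p, q]ᵀ = Mᵀv becomes [[123, 9]; [9, 5]]·[p, q]ᵀ = [270, 33]ᵀ.
Determinant 123·5 − 9² = 534.
p = (270·5 − 9·33)/534 = 351/178; q = (123·33 − 9·270)/534 = 543/178.
At t = 13: v̂ = (351/178)·(13) + (543/178)·(1) = 2553/89.

v̂ = 28.685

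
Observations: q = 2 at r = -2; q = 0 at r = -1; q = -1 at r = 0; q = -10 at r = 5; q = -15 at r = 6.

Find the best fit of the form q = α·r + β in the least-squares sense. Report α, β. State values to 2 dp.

Compute the Gram sums: Σr·r = 66, Σr = 8, Σ1 = 5.
Right-hand side: Σr·q = -144, Σq = -24.
Eliminating β: 5·(row 1) − 8·(row 2) gives 266·α = 5·(-144) − 8·(-24) = -528, so α = -264/133.
Then β = ((-24) − 8·(-264/133))/5 = -216/133.

α = -1.98, β = -1.62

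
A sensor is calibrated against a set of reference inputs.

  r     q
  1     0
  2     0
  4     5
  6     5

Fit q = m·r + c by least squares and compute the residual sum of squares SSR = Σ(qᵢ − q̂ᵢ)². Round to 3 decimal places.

AᵀA·[m, c]ᵀ = Aᵀq reads: 57·m + 13·c = 50;  13·m + 4·c = 10.
(Σr·r = 57, Σr = 13, Σ1 = 4, Σr·q = 50, Σq = 10.)
Eliminating c: 4·(row 1) − 13·(row 2) gives 59·m = 4·50 − 13·10 = 70, so m = 70/59.
Then c = (10 − 13·(70/59))/4 = -80/59.
Residuals: 10/59, -60/59, 95/59, -45/59; SSR = 250/59.

SSR = 4.237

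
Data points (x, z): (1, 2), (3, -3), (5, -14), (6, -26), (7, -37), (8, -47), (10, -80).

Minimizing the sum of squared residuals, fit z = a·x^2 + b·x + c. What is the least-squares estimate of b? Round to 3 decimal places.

Forming AᵀA = [[18500, 2224, 284]; [2224, 284, 40]; [284, 40, 7]] and Aᵀz = [-14132, -1668, -205]ᵀ gives AᵀA·[a, b, c]ᵀ = Aᵀz.
Inverting the 3×3 Gram matrix, [a, b, c]ᵀ = [-10412/11109, 13399/11109, 6843/3703]ᵀ.

b = 1.206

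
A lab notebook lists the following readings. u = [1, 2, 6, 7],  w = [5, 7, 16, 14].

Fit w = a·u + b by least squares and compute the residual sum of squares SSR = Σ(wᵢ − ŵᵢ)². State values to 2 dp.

From the data, Σu·u = 90, Σu = 16, Σ1 = 4.
For Xᵀw: Σu·w = 213, Σw = 42.
So XᵀX·[a, b]ᵀ = Xᵀw: [[90, 16]; [16, 4]]·[a, b]ᵀ = [213, 42]ᵀ.
Eliminating b: 4·(row 1) − 16·(row 2) gives 104·a = 4·213 − 16·42 = 180, so a = 45/26.
Then b = (42 − 16·(45/26))/4 = 93/26.
Residuals: -4/13, -1/26, 53/26, -22/13; SSR = 185/26.

SSR = 7.12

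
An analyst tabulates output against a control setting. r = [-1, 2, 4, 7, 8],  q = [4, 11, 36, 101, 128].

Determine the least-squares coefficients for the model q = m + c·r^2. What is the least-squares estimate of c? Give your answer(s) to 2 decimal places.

c = 1.97

Sums needed: Σ1 = 5, Σr^2 = 134, Σr^2·r^2 = 6770.
Right-hand side: Σq = 280, Σr^2·q = 13765.
det = 5·6770 − 134² = 15894.
m = (280·6770 − 134·13765)/15894 = 8515/2649; c = (5·13765 − 134·280)/15894 = 10435/5298.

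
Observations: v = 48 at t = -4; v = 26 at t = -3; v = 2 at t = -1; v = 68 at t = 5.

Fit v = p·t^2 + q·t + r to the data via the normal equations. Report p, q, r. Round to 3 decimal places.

p = 2.928, q = -0.669, r = -1.830

Sums needed: Σt^2·t^2 = 963, Σt^2·t = 33, Σt^2 = 51, Σt·t = 51, Σt = -3, Σ1 = 4.
And Σt^2·v = 2704, Σt·v = 68, Σv = 144.
Normal equations: [[963, 33, 51]; [33, 51, -3]; [51, -3, 4]]·[p, q, r]ᵀ = [2704, 68, 144]ᵀ.
Inverting the 3×3 Gram matrix, [p, q, r]ᵀ = [1985/678, -2267/3390, -1034/565]ᵀ.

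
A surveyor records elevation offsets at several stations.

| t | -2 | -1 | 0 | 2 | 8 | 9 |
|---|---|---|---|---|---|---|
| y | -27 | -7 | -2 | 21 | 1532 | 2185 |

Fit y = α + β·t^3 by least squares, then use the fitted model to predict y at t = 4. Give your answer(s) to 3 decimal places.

ŷ = 188.942

Normal-equation sums: Σ1 = 6, Σt^3 = 1240, Σt^3·t^3 = 793714.
Moment sums: Σy = 3702, Σt^3·y = 2377640.
Eliminating β: 793714·(row 1) − 1240·(row 2) gives 3224684·α = 793714·3702 − 1240·2377640 = -9944372, so α = -2486093/806171.
Then β = (2377640 − 1240·(-2486093/806171))/793714 = 2418840/806171.
At t = 4: ŷ = (-2486093/806171)·(1) + (2418840/806171)·(64) = 152319667/806171.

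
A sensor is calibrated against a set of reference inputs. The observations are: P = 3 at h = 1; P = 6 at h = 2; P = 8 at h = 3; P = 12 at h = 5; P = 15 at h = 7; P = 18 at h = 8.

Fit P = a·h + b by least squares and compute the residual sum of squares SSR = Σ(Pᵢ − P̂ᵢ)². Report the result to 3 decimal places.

Forming XᵀX = [[152, 26]; [26, 6]] and XᵀP = [348, 62]ᵀ gives XᵀX·[a, b]ᵀ = XᵀP.
Eliminating b: 6·(row 1) − 26·(row 2) gives 236·a = 6·348 − 26·62 = 476, so a = 119/59.
Then b = (62 − 26·(119/59))/6 = 94/59.
Residuals: -36/59, 22/59, 21/59, 19/59, -42/59, 16/59; SSR = 78/59.

SSR = 1.322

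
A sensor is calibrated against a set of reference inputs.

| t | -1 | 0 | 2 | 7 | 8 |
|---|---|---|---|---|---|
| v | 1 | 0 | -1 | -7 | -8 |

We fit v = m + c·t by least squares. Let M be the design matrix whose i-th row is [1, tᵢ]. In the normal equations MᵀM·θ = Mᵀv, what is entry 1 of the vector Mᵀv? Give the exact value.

-15

Entry 1 ↔ basis 1, so (Mᵀv)_{1} = Σᵢ vᵢ = (1)·(1) + (1)·(0) + (1)·(-1) + (1)·(-7) + (1)·(-8) = -15.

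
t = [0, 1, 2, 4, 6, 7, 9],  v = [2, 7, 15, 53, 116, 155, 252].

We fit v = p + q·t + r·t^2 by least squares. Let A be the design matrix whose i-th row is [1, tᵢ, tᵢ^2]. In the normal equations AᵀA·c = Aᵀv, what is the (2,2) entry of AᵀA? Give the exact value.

187

Row 2 ↔ basis t, column 2 ↔ basis t, so (AᵀA)_{2,2} = Σᵢ (t)·(t) = (0)·(0) + (1)·(1) + (2)·(2) + (4)·(4) + (6)·(6) + (7)·(7) + (9)·(9) = 187.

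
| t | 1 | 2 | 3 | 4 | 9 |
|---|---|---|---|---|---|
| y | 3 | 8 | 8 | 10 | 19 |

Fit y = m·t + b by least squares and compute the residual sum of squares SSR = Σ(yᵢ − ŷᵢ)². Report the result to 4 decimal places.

Sums needed: Σt·t = 111, Σt = 19, Σ1 = 5.
And Σt·y = 254, Σy = 48.
Eliminating b: 5·(row 1) − 19·(row 2) gives 194·m = 5·254 − 19·48 = 358, so m = 179/97.
Then b = (48 − 19·(179/97))/5 = 251/97.
Residuals: -139/97, 167/97, -12/97, 3/97, -19/97; SSR = 492/97.

SSR = 5.0722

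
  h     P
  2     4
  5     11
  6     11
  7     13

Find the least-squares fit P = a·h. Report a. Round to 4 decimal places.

Normal-equation sums: Σh·h = 114.
Moment sums: Σh·P = 220.
Hence a = 220 / 114 ≈ 1.92982.

a = 1.9298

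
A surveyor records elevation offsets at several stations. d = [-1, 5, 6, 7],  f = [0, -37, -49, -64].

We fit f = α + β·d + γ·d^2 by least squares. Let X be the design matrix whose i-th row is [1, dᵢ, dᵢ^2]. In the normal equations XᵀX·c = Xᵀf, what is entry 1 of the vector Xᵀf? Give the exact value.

Entry 1 ↔ basis 1, so (Xᵀf)_{1} = Σᵢ fᵢ = (1)·(0) + (1)·(-37) + (1)·(-49) + (1)·(-64) = -150.

-150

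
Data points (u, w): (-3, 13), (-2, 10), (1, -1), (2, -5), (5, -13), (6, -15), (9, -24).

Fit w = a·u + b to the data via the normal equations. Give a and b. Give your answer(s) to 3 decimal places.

a = -3.087, b = 2.937

Forming XᵀX = [[160, 18]; [18, 7]] and Xᵀw = [-441, -35]ᵀ gives XᵀX·[a, b]ᵀ = Xᵀw.
det = 160·7 − 18² = 796.
a = ((-441)·7 − 18·(-35))/796 = -2457/796; b = (160·(-35) − 18·(-441))/796 = 1169/398.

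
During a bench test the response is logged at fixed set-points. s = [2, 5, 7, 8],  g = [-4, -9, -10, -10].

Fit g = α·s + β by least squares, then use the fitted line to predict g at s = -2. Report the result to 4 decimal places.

ĝ = -0.5714

Setting ∂/∂α … = 0 gives: 142·α + 22·β = -203;  22·α + 4·β = -33.
(Σs·s = 142, Σs = 22, Σ1 = 4, Σs·g = -203, Σg = -33.)
Determinant 142·4 − 22² = 84.
α = ((-203)·4 − 22·(-33))/84 = -43/42; β = (142·(-33) − 22·(-203))/84 = -55/21.
At s = -2: ĝ = (-43/42)·(-2) + (-55/21)·(1) = -4/7.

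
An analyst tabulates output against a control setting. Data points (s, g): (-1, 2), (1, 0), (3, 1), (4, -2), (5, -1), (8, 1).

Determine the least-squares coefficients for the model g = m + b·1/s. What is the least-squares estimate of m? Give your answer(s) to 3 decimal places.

The normal system MᵀM·[m, b]ᵀ = Mᵀg is [[6, 109/120]; [109/120, 32101/14400]]·[m, b]ᵀ = [1, -269/120]ᵀ.
Δ = 6·(32101/14400) − (109/120)² = 7229/576.
m = (1·(32101/14400) − (109/120)·(-269/120))/(7229/576) = 61422/180725; b = (6·(-269/120) − (109/120)·1)/(7229/576) = -41352/36145.

m = 0.340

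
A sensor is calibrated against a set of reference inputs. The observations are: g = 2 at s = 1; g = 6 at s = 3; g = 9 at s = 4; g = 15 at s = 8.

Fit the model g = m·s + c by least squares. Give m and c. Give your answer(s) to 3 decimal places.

m = 1.846, c = 0.615

Forming XᵀX = [[90, 16]; [16, 4]] and Xᵀg = [176, 32]ᵀ gives XᵀX·[m, c]ᵀ = Xᵀg.
Δ = 90·4 − 16² = 104.
m = (176·4 − 16·32)/104 = 24/13; c = (90·32 − 16·176)/104 = 8/13.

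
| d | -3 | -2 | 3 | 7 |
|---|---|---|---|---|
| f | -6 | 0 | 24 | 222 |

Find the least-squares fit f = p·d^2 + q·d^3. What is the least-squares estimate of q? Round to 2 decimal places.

q = 0.51

Entries of MᵀM: Σd^2·d^2 = 2579, Σd^2·d^3 = 16775, Σd^3·d^3 = 119171.
Moment sums: Σd^2·f = 11040, Σd^3·f = 76956.
So MᵀM·[p, q]ᵀ = Mᵀf: [[2579, 16775]; [16775, 119171]]·[p, q]ᵀ = [11040, 76956]ᵀ.
Eliminating q: 119171·(row 1) − 16775·(row 2) gives 25941384·p = 119171·11040 − 16775·76956 = 24710940, so p = 228805/240198.
Then q = (76956 − 16775·(228805/240198))/119171 = 122903/240198.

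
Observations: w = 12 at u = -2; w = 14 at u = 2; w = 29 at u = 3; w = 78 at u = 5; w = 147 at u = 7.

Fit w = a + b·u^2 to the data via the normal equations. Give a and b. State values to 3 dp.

a = 1.724, b = 2.982

With design matrix X, XᵀX = [[5, 91]; [91, 3139]] and Xᵀw = [280, 9518]ᵀ.
Determinant 5·3139 − 91² = 7414.
a = (280·3139 − 91·9518)/7414 = 581/337; b = (5·9518 − 91·280)/7414 = 1005/337.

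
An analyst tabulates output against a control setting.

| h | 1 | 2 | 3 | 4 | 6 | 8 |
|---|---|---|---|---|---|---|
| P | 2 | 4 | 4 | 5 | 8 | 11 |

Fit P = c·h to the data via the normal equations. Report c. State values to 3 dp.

MᵀM·[c]ᵀ = MᵀP reads: 130·c = 178.
c = 178/130 = 1.36923.

c = 1.369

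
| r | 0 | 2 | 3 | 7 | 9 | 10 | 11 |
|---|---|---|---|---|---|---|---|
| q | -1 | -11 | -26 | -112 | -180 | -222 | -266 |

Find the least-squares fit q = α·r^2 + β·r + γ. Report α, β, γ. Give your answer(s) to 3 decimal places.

Entries of MᵀM: Σr^2·r^2 = 33700, Σr^2·r = 3438, Σr^2 = 364, Σr·r = 364, Σr = 42, Σ1 = 7.
For Mᵀq: Σr^2·q = -74732, Σr·q = -7650, Σq = -818.
Normal equations: [[33700, 3438, 364]; [3438, 364, 42]; [364, 42, 7]]·[α, β, γ]ᵀ = [-74732, -7650, -818]ᵀ.
Inverting the 3×3 Gram matrix, [α, β, γ]ᵀ = [-13957/6829, -10920/6829, -47134/47803]ᵀ.

α = -2.044, β = -1.599, γ = -0.986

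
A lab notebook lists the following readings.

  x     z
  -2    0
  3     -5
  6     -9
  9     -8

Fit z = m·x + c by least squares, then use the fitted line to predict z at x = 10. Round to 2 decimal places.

ẑ = -10.32

The normal equations are: 130·m + 16·c = -141;  16·m + 4·c = -22.
Eliminating c: 4·(row 1) − 16·(row 2) gives 264·m = 4·(-141) − 16·(-22) = -212, so m = -53/66.
Then c = ((-22) − 16·(-53/66))/4 = -151/66.
At x = 10: ẑ = (-53/66)·(10) + (-151/66)·(1) = -227/22.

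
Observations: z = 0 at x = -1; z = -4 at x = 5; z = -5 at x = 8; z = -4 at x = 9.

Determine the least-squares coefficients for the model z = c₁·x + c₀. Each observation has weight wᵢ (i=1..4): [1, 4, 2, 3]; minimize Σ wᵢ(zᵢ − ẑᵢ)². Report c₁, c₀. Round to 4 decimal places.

MᵀWM·[c₁, c₀]ᵀ = MᵀWz reads: 472·c₁ + 62·c₀ = -268;  62·c₁ + 10·c₀ = -38.
Determinant 472·10 − 62² = 876.
c₁ = ((-268)·10 − 62·(-38))/876 = -27/73; c₀ = (472·(-38) − 62·(-268))/876 = -110/73.

c₁ = -0.3699, c₀ = -1.5068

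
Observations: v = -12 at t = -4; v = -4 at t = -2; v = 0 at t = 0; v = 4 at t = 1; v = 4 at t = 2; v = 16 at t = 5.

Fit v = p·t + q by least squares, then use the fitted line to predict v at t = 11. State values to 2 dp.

From the data, Σt·t = 50, Σt = 2, Σ1 = 6.
For Xᵀv: Σt·v = 148, Σv = 8.
So XᵀX·[p, q]ᵀ = Xᵀv: [[50, 2]; [2, 6]]·[p, q]ᵀ = [148, 8]ᵀ.
det = 50·6 − 2² = 296.
p = (148·6 − 2·8)/296 = 109/37; q = (50·8 − 2·148)/296 = 13/37.
At t = 11: v̂ = (109/37)·(11) + (13/37)·(1) = 1212/37.

v̂ = 32.76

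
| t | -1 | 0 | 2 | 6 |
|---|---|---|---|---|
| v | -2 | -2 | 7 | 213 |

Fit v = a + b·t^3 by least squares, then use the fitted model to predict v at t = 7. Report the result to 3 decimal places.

The normal system XᵀX·[a, b]ᵀ = Xᵀv is [[4, 223]; [223, 46721]]·[a, b]ᵀ = [216, 46066]ᵀ.
Eliminating b: 46721·(row 1) − 223·(row 2) gives 137155·a = 46721·216 − 223·46066 = -180982, so a = -180982/137155.
Then b = (46066 − 223·(-180982/137155))/46721 = 136096/137155.
At t = 7: v̂ = (-180982/137155)·(1) + (136096/137155)·(343) = 46499946/137155.

v̂ = 339.032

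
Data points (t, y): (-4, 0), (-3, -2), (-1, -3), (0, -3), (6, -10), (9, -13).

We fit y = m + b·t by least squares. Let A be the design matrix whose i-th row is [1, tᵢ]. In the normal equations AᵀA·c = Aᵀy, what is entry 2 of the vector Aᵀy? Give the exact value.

-168

Entry 2 ↔ basis t, so (Aᵀy)_{2} = Σᵢ (t)·yᵢ = (-4)·(0) + (-3)·(-2) + (-1)·(-3) + (0)·(-3) + (6)·(-10) + (9)·(-13) = -168.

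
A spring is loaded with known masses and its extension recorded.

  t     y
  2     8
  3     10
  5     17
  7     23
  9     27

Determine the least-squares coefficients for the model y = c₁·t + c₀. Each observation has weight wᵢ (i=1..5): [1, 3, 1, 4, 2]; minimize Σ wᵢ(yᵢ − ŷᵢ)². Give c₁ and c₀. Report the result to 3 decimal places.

With design matrix M, MᵀWM = [[414, 62]; [62, 11]] and MᵀWy = [1321, 201]ᵀ.
det = 414·11 − 62² = 710.
c₁ = (1321·11 − 62·201)/710 = 2069/710; c₀ = (414·201 − 62·1321)/710 = 656/355.

c₁ = 2.914, c₀ = 1.848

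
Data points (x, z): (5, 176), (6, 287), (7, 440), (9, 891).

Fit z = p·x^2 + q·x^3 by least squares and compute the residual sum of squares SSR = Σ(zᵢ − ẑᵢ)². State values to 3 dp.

SSR = 2.570

Entries of MᵀM: Σx^2·x^2 = 10883, Σx^2·x^3 = 86757, Σx^3·x^3 = 711371.
Right-hand side: Σx^2·z = 108463, Σx^3·z = 884451.
So MᵀM·[p, q]ᵀ = Mᵀz: [[10883, 86757]; [86757, 711371]]·[p, q]ᵀ = [108463, 884451]ᵀ.
Determinant 10883·711371 − 86757² = 215073544.
p = (108463·711371 − 86757·884451)/215073544 = 212558683/107536772; q = (10883·884451 − 86757·108463)/215073544 = 107777871/107536772.
Residuals: 70135461/53768386, -17269790/26884193, -341865/548657, 13971285/53768386; SSR = 138177811/53768386.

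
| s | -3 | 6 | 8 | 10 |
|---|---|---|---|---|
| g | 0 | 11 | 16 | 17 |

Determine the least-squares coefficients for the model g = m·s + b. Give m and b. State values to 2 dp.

MᵀM·[m, b]ᵀ = Mᵀg reads: 209·m + 21·b = 364;  21·m + 4·b = 44.
Determinant 209·4 − 21² = 395.
m = (364·4 − 21·44)/395 = 532/395; b = (209·44 − 21·364)/395 = 1552/395.

m = 1.35, b = 3.93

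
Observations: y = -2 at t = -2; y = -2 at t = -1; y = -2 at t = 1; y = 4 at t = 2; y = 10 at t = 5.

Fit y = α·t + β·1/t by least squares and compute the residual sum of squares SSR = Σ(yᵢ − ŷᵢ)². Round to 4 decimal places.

Sums needed: Σt·t = 35, Σt·1/t = 5, Σ1/t·1/t = 127/50.
Moment sums: Σt·y = 62, Σ1/t·y = 5.
Normal equations: [[35, 5]; [5, 127/50]]·[α, β]ᵀ = [62, 5]ᵀ.
Determinant 35·(127/50) − 5² = 639/10.
α = (62·(127/50) − 5·5)/(639/10) = 736/355; β = (35·5 − 5·62)/(639/10) = -150/71.
Residuals: 387/355, -724/355, -696/355, 323/355, 4/71; SSR = 3558/355.

SSR = 10.0225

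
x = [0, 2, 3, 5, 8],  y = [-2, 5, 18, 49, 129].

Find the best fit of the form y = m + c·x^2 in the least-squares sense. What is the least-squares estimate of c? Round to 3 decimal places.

c = 2.047

Entries of AᵀA: Σ1 = 5, Σx^2 = 102, Σx^2·x^2 = 4818.
For Aᵀy: Σy = 199, Σx^2·y = 9663.
Normal equations: [[5, 102]; [102, 4818]]·[m, c]ᵀ = [199, 9663]ᵀ.
Δ = 5·4818 − 102² = 13686.
m = (199·4818 − 102·9663)/13686 = -4474/2281; c = (5·9663 − 102·199)/13686 = 9339/4562.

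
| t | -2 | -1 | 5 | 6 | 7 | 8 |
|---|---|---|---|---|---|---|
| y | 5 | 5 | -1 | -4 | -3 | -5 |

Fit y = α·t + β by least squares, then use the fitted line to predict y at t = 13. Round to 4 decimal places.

The normal system XᵀX·[α, β]ᵀ = Xᵀy is [[179, 23]; [23, 6]]·[α, β]ᵀ = [-105, -3]ᵀ.
Eliminating β: 6·(row 1) − 23·(row 2) gives 545·α = 6·(-105) − 23·(-3) = -561, so α = -561/545.
Then β = ((-3) − 23·(-561/545))/6 = 1878/545.
At t = 13: ŷ = (-561/545)·(13) + (1878/545)·(1) = -1083/109.

ŷ = -9.9358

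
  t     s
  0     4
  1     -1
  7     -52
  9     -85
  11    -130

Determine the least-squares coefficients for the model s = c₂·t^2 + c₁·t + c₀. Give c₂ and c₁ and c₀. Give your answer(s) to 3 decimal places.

Normal-equation sums: Σt^2·t^2 = 23604, Σt^2·t = 2404, Σt^2 = 252, Σt·t = 252, Σt = 28, Σ1 = 5.
For Mᵀs: Σt^2·s = -25164, Σt·s = -2560, Σs = -264.
Normal equations: [[23604, 2404, 252]; [2404, 252, 28]; [252, 28, 5]]·[c₂, c₁, c₀]ᵀ = [-25164, -2560, -264]ᵀ.
Inverting the 3×3 Gram matrix, [c₂, c₁, c₀]ᵀ = [-1013/962, -6213/16354, 19620/8177]ᵀ.

c₂ = -1.053, c₁ = -0.380, c₀ = 2.399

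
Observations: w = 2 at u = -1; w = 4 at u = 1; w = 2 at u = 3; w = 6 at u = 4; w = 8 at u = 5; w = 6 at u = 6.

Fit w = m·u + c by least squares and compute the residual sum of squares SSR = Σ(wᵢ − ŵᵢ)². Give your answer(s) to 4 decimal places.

With design matrix A, AᵀA = [[88, 18]; [18, 6]] and Aᵀw = [108, 28]ᵀ.
Eliminating c: 6·(row 1) − 18·(row 2) gives 204·m = 6·108 − 18·28 = 144, so m = 12/17.
Then c = (28 − 18·(12/17))/6 = 130/51.
Residuals: 8/51, 38/51, -8/3, 32/51, 98/51, -40/51; SSR = 632/51.

SSR = 12.3922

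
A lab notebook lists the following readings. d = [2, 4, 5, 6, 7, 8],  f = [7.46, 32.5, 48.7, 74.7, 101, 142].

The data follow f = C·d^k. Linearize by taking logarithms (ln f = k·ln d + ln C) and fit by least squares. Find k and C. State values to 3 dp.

k = 2.103, C = 1.726

Linearized form: ln f = k·ln d + ln C. From the 6 transformed points,
Sums: Σln d = 9.5060, Σ(ln d)² = 16.3136, Σln f = 23.2609, Σln d·ln f = 39.4874.
Normal system: [[16.3136, 9.5060]; [9.5060, 6]]·[k, ln C]ᵀ = [39.4874, 23.2609]ᵀ.
Δ = 16.3136·6 − (9.5060)² = 7.5177; k = (39.4874·6 − 9.5060·23.2609)/7.5177 = 2.10254, ln C = (16.3136·23.2609 − 9.5060·39.4874)/7.5177 = 0.54569, so C = exp(0.54569) = 1.72581.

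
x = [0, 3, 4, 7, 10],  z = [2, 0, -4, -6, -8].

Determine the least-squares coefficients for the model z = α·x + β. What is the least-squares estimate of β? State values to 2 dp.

Normal-equation sums: Σx·x = 174, Σx = 24, Σ1 = 5.
Moment sums: Σx·z = -138, Σz = -16.
Δ = 174·5 − 24² = 294.
α = ((-138)·5 − 24·(-16))/294 = -51/49; β = (174·(-16) − 24·(-138))/294 = 88/49.

β = 1.80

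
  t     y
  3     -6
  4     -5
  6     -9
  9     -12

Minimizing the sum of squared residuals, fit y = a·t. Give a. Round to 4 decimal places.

Entries of XᵀX: Σt·t = 142.
For Xᵀy: Σt·y = -200.
XᵀX·[a]ᵀ = Xᵀy becomes [[142]]·[a]ᵀ = [-200]ᵀ.
a = (-200)/142 = -1.40845.

a = -1.4085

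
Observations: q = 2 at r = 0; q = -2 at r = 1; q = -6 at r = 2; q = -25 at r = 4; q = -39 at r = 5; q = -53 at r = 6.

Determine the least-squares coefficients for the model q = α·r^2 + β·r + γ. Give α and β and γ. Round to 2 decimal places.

The normal equations are: 2194·α + 414·β + 82·γ = -3309;  414·α + 82·β + 18·γ = -627;  82·α + 18·β + 6·γ = -123.
(Σr^2·r^2 = 2194, Σr^2·r = 414, Σr^2 = 82, Σr·r = 82, Σr = 18, Σ1 = 6, Σr^2·q = -3309, Σr·q = -627, Σq = -123.)
Inverting the 3×3 Gram matrix, [α, β, γ]ᵀ = [-60/49, -183/98, 90/49]ᵀ.

α = -1.22, β = -1.87, γ = 1.84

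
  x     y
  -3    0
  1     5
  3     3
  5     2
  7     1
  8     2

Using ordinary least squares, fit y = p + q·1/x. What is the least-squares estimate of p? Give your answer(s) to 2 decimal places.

Entries of MᵀM: Σ1 = 6, Σ1/x = 411/280, Σ1/x·1/x = 916049/705600.
For Mᵀy: Σy = 13, Σ1/x·y = 951/140.
So MᵀM·[p, q]ᵀ = Mᵀy: [[6, 411/280]; [411/280, 916049/705600]]·[p, q]ᵀ = [13, 951/140]ᵀ.
Δ = 6·(916049/705600) − (411/280)² = 265067/47040.
p = (13·(916049/705600) − (411/280)·(951/140))/(265067/47040) = 4873139/3976005; q = (6·(951/140) − (411/280)·13)/(265067/47040) = 1019592/265067.

p = 1.23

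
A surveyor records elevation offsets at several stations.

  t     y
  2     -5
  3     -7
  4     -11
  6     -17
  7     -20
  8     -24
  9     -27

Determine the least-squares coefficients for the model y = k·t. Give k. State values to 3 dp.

Compute the Gram sums: Σt·t = 259.
Moment sums: Σt·y = -752.
k = (-752)/259 = -2.90347.

k = -2.903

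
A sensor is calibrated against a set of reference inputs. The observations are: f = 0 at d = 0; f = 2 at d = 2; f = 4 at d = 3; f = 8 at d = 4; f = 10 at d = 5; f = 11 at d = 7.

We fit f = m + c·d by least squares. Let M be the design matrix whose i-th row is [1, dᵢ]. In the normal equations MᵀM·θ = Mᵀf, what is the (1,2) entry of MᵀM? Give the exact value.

21

Row 1 ↔ basis 1, column 2 ↔ basis d, so (MᵀM)_{1,2} = Σᵢ d = (1)·(0) + (1)·(2) + (1)·(3) + (1)·(4) + (1)·(5) + (1)·(7) = 21.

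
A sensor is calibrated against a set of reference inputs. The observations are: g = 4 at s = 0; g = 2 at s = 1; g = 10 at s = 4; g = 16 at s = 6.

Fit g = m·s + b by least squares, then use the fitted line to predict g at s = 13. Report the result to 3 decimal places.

ĝ = 30.527

The normal system MᵀM·[m, b]ᵀ = Mᵀg is [[53, 11]; [11, 4]]·[m, b]ᵀ = [138, 32]ᵀ.
Δ = 53·4 − 11² = 91.
m = (138·4 − 11·32)/91 = 200/91; b = (53·32 − 11·138)/91 = 178/91.
At s = 13: ĝ = (200/91)·(13) + (178/91)·(1) = 2778/91.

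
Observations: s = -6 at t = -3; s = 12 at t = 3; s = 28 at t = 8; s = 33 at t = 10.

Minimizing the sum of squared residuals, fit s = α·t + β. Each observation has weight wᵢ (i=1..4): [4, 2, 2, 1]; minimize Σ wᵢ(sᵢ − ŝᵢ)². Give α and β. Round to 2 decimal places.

α = 3.05, β = 3.11

Compute the Gram sums: Σwᵢ·t·t = 282, Σwᵢ·t = 20, Σwᵢ·1 = 9.
Moment sums: Σwᵢ·t·s = 922, Σwᵢ·s = 89.
Eliminating β: 9·(row 1) − 20·(row 2) gives 2138·α = 9·922 − 20·89 = 6518, so α = 3259/1069.
Then β = (89 − 20·(3259/1069))/9 = 3329/1069.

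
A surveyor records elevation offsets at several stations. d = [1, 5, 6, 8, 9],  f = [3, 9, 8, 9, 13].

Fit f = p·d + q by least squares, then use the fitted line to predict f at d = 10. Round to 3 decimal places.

Entries of XᵀX: Σd·d = 207, Σd = 29, Σ1 = 5.
For Xᵀf: Σd·f = 285, Σf = 42.
Normal equations: [[207, 29]; [29, 5]]·[p, q]ᵀ = [285, 42]ᵀ.
Eliminating q: 5·(row 1) − 29·(row 2) gives 194·p = 5·285 − 29·42 = 207, so p = 207/194.
Then q = (42 − 29·(207/194))/5 = 429/194.
At d = 10: f̂ = (207/194)·(10) + (429/194)·(1) = 2499/194.

f̂ = 12.881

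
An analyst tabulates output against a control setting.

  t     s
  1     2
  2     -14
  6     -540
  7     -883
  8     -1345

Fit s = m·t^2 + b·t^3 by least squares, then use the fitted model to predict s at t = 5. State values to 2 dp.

MᵀM·[m, b]ᵀ = Mᵀs reads: 7810·m + 57384·b = -148841;  57384·m + 426514·b = -1108259.
(Σt^2·t^2 = 7810, Σt^2·t^3 = 57384, Σt^3·t^3 = 426514, Σt^2·s = -148841, Σt^3·s = -1108259.)
Δ = 7810·426514 − 57384² = 38150884.
m = ((-148841)·426514 − 57384·(-1108259))/38150884 = 56782091/19075442; b = (7810·(-1108259) − 57384·(-148841))/38150884 = -57205423/19075442.
At t = 5: ŝ = (56782091/19075442)·(25) + (-57205423/19075442)·(125) = -2865562800/9537721.

ŝ = -300.45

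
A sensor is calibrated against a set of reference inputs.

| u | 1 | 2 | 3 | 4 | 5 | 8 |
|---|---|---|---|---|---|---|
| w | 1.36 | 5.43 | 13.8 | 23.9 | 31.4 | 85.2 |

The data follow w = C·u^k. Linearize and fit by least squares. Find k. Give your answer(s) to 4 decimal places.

k = 1.9854

Linearized form: ln w = k·ln u + ln C. From the 6 transformed points,
XᵀX = [[10.5236, 6.8669]; [6.8669, 6]], rhs = [23.2467, 15.6898]ᵀ  (here Σln u = 6.8669, Σ(ln u)² = 10.5236, Σln w = 15.6898, Σln u·ln w = 23.2467).
Solving (det = 15.9867): k = 1.98538, ln C = 0.34272.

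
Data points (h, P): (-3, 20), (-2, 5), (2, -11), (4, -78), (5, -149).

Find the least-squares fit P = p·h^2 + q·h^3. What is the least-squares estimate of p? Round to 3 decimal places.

Normal-equation sums: Σh^2·h^2 = 994, Σh^2·h^3 = 3906, Σh^3·h^3 = 20578.
Right-hand side: Σh^2·P = -4817, Σh^3·P = -24285.
XᵀX·[p, q]ᵀ = XᵀP becomes [[994, 3906]; [3906, 20578]]·[p, q]ᵀ = [-4817, -24285]ᵀ.
Eliminating q: 20578·(row 1) − 3906·(row 2) gives 5197696·p = 20578·(-4817) − 3906·(-24285) = -4267016, so p = -533377/649712.
Then q = ((-24285) − 3906·(-533377/649712))/20578 = -95073/92816.

p = -0.821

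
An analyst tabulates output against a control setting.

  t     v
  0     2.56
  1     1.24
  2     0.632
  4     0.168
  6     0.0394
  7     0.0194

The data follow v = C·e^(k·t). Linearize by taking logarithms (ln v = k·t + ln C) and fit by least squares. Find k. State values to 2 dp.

Linearized form: ln v = k·t + ln C. From the 6 transformed points,
Σt = 20.0000, Σ(t)² = 106.0000, Σln v = -8.2640, Σt·ln v = -54.8391.
Equations: 106.0000·k + 20.0000·ln C = -54.8391;  20.0000·k + 6·ln C = -8.2640.
Slope k = (n·Σt·ln v − Σt·Σln v)/(n·Σ(t)² − (Σt)²) = (6·-54.8391 − 20.0000·-8.2640)/236.0000 = -0.69387; ln C = (Σln v − k·Σt)/n = 0.93558.

k = -0.69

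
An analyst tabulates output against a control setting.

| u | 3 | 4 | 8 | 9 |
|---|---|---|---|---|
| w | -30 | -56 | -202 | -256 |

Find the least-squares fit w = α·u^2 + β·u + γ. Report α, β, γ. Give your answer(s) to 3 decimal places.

Sums needed: Σu^2·u^2 = 10994, Σu^2·u = 1332, Σu^2 = 170, Σu·u = 170, Σu = 24, Σ1 = 4.
For Mᵀw: Σu^2·w = -34830, Σu·w = -4234, Σw = -544.
Inverting the 3×3 Gram matrix, [α, β, γ]ᵀ = [-14/5, -241/65, 341/65]ᵀ.

α = -2.800, β = -3.708, γ = 5.246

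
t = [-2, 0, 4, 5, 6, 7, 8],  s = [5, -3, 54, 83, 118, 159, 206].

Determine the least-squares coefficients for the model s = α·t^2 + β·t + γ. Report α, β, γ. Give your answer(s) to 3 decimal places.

Compute the Gram sums: Σt^2·t^2 = 8690, Σt^2·t = 1252, Σt^2 = 194, Σt·t = 194, Σt = 28, Σ1 = 7.
Moment sums: Σt^2·s = 28182, Σt·s = 4090, Σs = 622.
AᵀA·[α, β, γ]ᵀ = Aᵀs becomes [[8690, 1252, 194]; [1252, 194, 28]; [194, 28, 7]]·[α, β, γ]ᵀ = [28182, 4090, 622]ᵀ.
Row-reducing yields α = 235957/78969, β = 173083/78969, γ = -71584/26323.

α = 2.988, β = 2.192, γ = -2.719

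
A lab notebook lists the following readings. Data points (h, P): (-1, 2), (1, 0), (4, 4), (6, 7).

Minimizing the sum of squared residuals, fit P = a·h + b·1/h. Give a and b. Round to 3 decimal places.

a = 1.201, b = -2.219

The normal system MᵀM·[a, b]ᵀ = MᵀP is [[54, 4]; [4, 301/144]]·[a, b]ᵀ = [56, 1/6]ᵀ.
Δ = 54·(301/144) − 4² = 775/8.
a = (56·(301/144) − 4·(1/6))/(775/8) = 1676/1395; b = (54·(1/6) − 4·56)/(775/8) = -344/155.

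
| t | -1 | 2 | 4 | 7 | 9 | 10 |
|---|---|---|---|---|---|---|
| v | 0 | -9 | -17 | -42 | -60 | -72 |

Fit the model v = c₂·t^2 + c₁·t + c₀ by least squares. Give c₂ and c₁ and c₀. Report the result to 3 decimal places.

From the data, Σt^2·t^2 = 19235, Σt^2·t = 2143, Σt^2 = 251, Σt·t = 251, Σt = 31, Σ1 = 6.
Moment sums: Σt^2·v = -14426, Σt·v = -1640, Σv = -200.
Row-reducing yields c₂ = -111145/232248, c₁ = -515779/232248, c₀ = -17799/9677.

c₂ = -0.479, c₁ = -2.221, c₀ = -1.839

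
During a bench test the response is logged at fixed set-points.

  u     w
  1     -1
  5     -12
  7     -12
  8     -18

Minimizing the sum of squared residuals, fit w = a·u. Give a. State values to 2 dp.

a = -2.08

Sums needed: Σu·u = 139.
Right-hand side: Σu·w = -289.
Hence a = -289 / 139 ≈ -2.07914.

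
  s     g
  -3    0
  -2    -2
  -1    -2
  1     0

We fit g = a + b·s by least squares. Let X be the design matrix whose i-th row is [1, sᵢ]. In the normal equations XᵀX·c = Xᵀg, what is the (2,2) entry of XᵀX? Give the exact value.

Row 2 ↔ basis s, column 2 ↔ basis s, so (XᵀX)_{2,2} = Σᵢ (s)·(s) = (-3)·(-3) + (-2)·(-2) + (-1)·(-1) + (1)·(1) = 15.

15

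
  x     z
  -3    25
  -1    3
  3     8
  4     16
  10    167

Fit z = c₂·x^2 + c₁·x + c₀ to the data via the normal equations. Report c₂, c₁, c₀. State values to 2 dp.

c₂ = 2.00, c₁ = -3.10, c₀ = -2.15

Entries of AᵀA: Σx^2·x^2 = 10419, Σx^2·x = 1063, Σx^2 = 135, Σx·x = 135, Σx = 13, Σ1 = 5.
And Σx^2·z = 17256, Σx·z = 1680, Σz = 219.
Solving the 3×3 system (Gaussian elimination) gives c₂ = 892911/446462, c₁ = -1382529/446462, c₀ = -479493/223231.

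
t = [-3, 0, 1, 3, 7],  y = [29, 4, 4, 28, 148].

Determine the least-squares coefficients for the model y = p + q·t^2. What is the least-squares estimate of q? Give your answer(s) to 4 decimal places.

q = 2.9723

Sums needed: Σ1 = 5, Σt^2 = 68, Σt^2·t^2 = 2564.
And Σy = 213, Σt^2·y = 7769.
det = 5·2564 − 68² = 8196.
p = (213·2564 − 68·7769)/8196 = 4460/2049; q = (5·7769 − 68·213)/8196 = 24361/8196.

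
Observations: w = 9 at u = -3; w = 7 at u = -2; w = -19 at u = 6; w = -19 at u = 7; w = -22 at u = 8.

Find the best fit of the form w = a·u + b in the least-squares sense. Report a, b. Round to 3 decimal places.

a = -2.917, b = 0.534

With design matrix M, MᵀM = [[162, 16]; [16, 5]] and Mᵀw = [-464, -44]ᵀ.
det = 162·5 − 16² = 554.
a = ((-464)·5 − 16·(-44))/554 = -808/277; b = (162·(-44) − 16·(-464))/554 = 148/277.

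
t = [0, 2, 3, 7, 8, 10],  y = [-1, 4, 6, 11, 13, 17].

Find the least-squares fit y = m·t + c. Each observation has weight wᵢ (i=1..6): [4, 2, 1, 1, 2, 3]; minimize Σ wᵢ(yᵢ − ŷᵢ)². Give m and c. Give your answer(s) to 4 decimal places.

m = 1.7353, c = -0.4706

Setting ∂/∂m … = 0 gives: 494·m + 60·c = 829;  60·m + 13·c = 98.
Δ = 494·13 − 60² = 2822.
m = (829·13 − 60·98)/2822 = 59/34; c = (494·98 − 60·829)/2822 = -8/17.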